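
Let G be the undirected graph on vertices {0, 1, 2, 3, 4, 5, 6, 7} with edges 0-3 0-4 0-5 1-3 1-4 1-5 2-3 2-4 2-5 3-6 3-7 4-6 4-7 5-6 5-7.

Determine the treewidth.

A width-3 tree decomposition is:
Bags: B1 = {3, 4, 5, 6}  B2 = {2, 3, 4, 5}  B3 = {3, 4, 5, 7}  B4 = {1, 3, 4, 5}  B5 = {0, 3, 4, 5}
Tree: B1–B2, B2–B3, B3–B4, B4–B5
The largest bag has 4 vertices, giving width 3; this decomposition certifies tw(G) ≤ 3. For the lower bound: the 4 vertex sets {3,6}, {2,4}, {5}, {7} are disjoint, each induces a connected subgraph, and every pair is joined by at least one edge of G. Contracting each set to a single vertex therefore yields K_{4} as a minor, and since treewidth is minor-monotone, tw(G) ≥ tw(K_{4}) = 3. The upper and lower bounds meet at 3, so that is the treewidth.

3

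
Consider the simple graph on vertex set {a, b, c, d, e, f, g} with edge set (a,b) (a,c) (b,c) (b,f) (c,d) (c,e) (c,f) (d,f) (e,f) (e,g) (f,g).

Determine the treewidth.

2

A width-2 tree decomposition is:
Bags: B1 = {a, b, c}  B2 = {b, c, f}  B3 = {c, e, f}  B4 = {c, d, f}  B5 = {e, f, g}
Tree: B1–B2, B2–B3, B2–B4, B3–B5
Every bag has size at most 3, so the width is 3 − 1 = 2 and tw(G) ≤ 2. On the other hand G contains the 3-clique {e, f, g}. A clique must lie in a single bag of any decomposition, so no decomposition can have width below 2. Hence tw(G) = 2 exactly.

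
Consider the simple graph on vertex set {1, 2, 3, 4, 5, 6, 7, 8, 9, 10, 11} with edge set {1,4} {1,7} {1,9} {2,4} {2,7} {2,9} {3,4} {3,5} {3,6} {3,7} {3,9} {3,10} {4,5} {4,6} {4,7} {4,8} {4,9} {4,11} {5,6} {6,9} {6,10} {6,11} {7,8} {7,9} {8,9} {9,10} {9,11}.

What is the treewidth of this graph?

A width-3 tree decomposition is:
Bags: B1 = {3, 4, 5, 6}  B2 = {3, 4, 6, 9}  B3 = {3, 4, 7, 9}  B4 = {3, 6, 9, 10}  B5 = {4, 6, 9, 11}  B6 = {2, 4, 7, 9}  B7 = {1, 4, 7, 9}  B8 = {4, 7, 8, 9}
Tree: B1–B2, B2–B3, B2–B4, B2–B5, B3–B6, B6–B7, B3–B8
The largest bag has 4 vertices, giving width 3; this decomposition certifies tw(G) ≤ 3. Conversely, {3, 6, 9, 10} is a clique of size 4, and the vertices of any clique must share a bag in every tree decomposition; so some bag has ≥ 4 vertices and tw(G) ≥ 3. The upper and lower bounds meet at 3, so that is the treewidth.

3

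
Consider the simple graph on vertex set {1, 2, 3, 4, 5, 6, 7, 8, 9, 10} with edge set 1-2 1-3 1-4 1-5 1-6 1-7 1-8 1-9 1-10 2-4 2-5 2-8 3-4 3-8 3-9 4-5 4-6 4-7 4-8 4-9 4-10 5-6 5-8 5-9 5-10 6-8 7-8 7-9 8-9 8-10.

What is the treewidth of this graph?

A width-4 tree decomposition is:
Bags: B1 = {1, 4, 5, 8, 9}  B2 = {1, 4, 7, 8, 9}  B3 = {1, 4, 5, 8, 10}  B4 = {1, 2, 4, 5, 8}  B5 = {1, 3, 4, 8, 9}  B6 = {1, 4, 5, 6, 8}
Tree: B1–B2, B1–B3, B3–B4, B1–B5, B3–B6
Each bag holds 5 vertices, so the decomposition has width 4, which upper-bounds the treewidth. For the lower bound, the 5 vertices {1, 3, 4, 8, 9} are pairwise adjacent, and any tree decomposition puts a clique entirely inside one bag — forcing width ≥ 4. The upper and lower bounds meet at 4, so that is the treewidth.

4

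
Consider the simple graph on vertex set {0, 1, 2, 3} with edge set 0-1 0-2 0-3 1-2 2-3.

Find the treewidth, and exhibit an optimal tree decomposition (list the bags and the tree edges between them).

Treewidth 2.
One optimal decomposition is:
Bags: B1 = {0, 1, 2}  B2 = {0, 2, 3}
Tree: B1–B2

The largest bag has 3 vertices, giving width 2; this decomposition certifies tw(G) ≤ 2. On the other hand G contains the 3-clique {0, 1, 2}. A clique must lie in a single bag of any decomposition, so no decomposition can have width below 2. Hence tw(G) = 2 exactly.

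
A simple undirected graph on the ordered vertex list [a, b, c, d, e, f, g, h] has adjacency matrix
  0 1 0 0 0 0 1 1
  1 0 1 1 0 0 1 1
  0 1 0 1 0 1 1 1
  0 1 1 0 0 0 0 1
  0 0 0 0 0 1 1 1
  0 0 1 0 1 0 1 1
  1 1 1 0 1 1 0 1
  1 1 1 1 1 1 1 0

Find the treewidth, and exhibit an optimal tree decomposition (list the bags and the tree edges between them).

Each bag holds 4 vertices, so the decomposition has width 3, which upper-bounds the treewidth. On the other hand G contains the 4-clique {b, c, d, h}. A clique must lie in a single bag of any decomposition, so no decomposition can have width below 3. Combining the bounds, tw(G) = 3.

Treewidth 3.
One such decomposition:
Bags: B1 = {c, f, g, h}  B2 = {b, c, g, h}  B3 = {e, f, g, h}  B4 = {a, b, g, h}  B5 = {b, c, d, h}
Tree: B1–B2, B1–B3, B2–B4, B2–B5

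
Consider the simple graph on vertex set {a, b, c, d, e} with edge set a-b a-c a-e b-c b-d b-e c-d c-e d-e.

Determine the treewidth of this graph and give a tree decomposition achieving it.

Each bag holds 4 vertices, so the decomposition has width 3, which upper-bounds the treewidth. On the other hand G contains the 4-clique {b, c, d, e}. A clique must lie in a single bag of any decomposition, so no decomposition can have width below 3. The upper and lower bounds meet at 3, so that is the treewidth.

Treewidth 3.
One optimal decomposition is:
Bags: B1 = {b, c, d, e}  B2 = {a, b, c, e}
Tree: B1–B2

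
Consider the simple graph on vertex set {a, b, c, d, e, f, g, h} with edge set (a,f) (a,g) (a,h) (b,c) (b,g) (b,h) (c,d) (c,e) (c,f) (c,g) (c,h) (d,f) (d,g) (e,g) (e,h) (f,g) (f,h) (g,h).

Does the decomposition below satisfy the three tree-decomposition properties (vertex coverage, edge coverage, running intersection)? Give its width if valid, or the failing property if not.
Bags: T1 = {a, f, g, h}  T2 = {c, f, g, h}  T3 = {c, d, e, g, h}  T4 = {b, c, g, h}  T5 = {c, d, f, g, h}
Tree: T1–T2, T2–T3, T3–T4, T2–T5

No — bags containing vertex d are not connected in the tree.

A tree decomposition must satisfy three properties: every vertex lies in some bag; for every edge, both endpoints lie together in some bag; and for every vertex, the bags containing it form a connected subtree. Here bags containing vertex d are not connected in the tree, so the decomposition is invalid.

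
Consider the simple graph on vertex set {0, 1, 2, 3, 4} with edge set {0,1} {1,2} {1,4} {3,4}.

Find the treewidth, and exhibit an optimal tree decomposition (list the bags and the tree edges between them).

Treewidth 1.
Bags: B1 = {3, 4}  B2 = {1, 4}  B3 = {1, 2}  B4 = {0, 1}
Tree: B1–B2, B2–B3, B2–B4

Every bag has size at most 2, so the width is 2 − 1 = 1 and tw(G) ≤ 1. Any graph with an edge has treewidth ≥ 1, and G has the edge 3–4. Therefore the treewidth is 1.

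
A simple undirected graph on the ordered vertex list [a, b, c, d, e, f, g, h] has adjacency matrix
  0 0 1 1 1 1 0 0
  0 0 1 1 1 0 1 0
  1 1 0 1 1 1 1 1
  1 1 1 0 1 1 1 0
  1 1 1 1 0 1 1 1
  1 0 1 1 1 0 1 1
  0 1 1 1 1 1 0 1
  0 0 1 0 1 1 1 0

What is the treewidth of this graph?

A width-4 tree decomposition is:
Bags: B1 = {a, c, d, e, f}  B2 = {c, d, e, f, g}  B3 = {b, c, d, e, g}  B4 = {c, e, f, g, h}
Tree: B1–B2, B2–B3, B2–B4
Each bag holds 5 vertices, so the decomposition has width 4, which upper-bounds the treewidth. For the lower bound, the 5 vertices {c, d, e, f, g} are pairwise adjacent, and any tree decomposition puts a clique entirely inside one bag — forcing width ≥ 4. The upper and lower bounds meet at 4, so that is the treewidth.

4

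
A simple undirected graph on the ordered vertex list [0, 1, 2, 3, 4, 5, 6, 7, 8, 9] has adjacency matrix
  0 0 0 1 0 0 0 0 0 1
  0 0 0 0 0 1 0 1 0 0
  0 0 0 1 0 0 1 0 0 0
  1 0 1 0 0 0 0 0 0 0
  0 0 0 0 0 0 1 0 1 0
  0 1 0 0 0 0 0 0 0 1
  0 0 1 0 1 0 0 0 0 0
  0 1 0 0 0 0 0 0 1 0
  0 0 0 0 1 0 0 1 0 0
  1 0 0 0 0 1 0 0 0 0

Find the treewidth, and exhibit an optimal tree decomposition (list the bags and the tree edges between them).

Treewidth 2.
Bags: B1 = {4, 7, 8}  B2 = {1, 4, 7}  B3 = {1, 4, 5}  B4 = {4, 5, 9}  B5 = {0, 4, 9}  B6 = {0, 3, 4}  B7 = {2, 3, 4}  B8 = {2, 4, 6}
Tree: B1–B2, B2–B3, B3–B4, B4–B5, B5–B6, B6–B7, B7–B8

The largest bag has 3 vertices, giving width 2; this decomposition certifies tw(G) ≤ 2. For the lower bound, G contains the cycle 4–8–7–1–5–9–0–3–2–6–4, so G is not a forest; only forests have treewidth ≤ 1, hence tw(G) ≥ 2. The upper and lower bounds meet at 2, so that is the treewidth.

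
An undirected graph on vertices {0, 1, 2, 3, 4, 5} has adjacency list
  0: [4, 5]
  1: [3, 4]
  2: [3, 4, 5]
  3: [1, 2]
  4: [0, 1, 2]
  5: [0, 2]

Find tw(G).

2

A width-2 tree decomposition is:
Bags: B1 = {1, 2, 3}  B2 = {1, 2, 4}  B3 = {2, 4, 5}  B4 = {0, 4, 5}
Tree: B1–B2, B2–B3, B3–B4
Each bag holds 3 vertices, so the decomposition has width 2, which upper-bounds the treewidth. The edges 3–1–4–2–3 form a cycle, so G is not a tree and its treewidth is at least 2. Combining the bounds, tw(G) = 2.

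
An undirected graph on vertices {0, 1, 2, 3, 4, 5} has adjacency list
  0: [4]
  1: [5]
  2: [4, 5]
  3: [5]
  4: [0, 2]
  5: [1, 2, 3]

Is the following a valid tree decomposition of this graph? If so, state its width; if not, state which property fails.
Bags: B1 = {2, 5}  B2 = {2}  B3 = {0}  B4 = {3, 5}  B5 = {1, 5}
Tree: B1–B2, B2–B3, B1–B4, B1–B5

A tree decomposition must satisfy three properties: every vertex lies in some bag; for every edge, both endpoints lie together in some bag; and for every vertex, the bags containing it form a connected subtree. Here vertex 4 appears in no bag, so the decomposition is invalid.

No — vertex 4 appears in no bag.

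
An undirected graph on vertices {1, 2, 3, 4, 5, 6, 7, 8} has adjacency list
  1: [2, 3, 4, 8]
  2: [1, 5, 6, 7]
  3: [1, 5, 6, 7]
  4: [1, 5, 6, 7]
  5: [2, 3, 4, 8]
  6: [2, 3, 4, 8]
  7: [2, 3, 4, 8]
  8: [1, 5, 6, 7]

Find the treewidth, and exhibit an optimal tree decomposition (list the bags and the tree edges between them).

Every bag has size at most 5, so the width is 5 − 1 = 4 and tw(G) ≤ 4. For the lower bound: the 5 vertex sets {6,8}, {4,5}, {1,3}, {2}, {7} are disjoint, each induces a connected subgraph, and every pair is joined by at least one edge of G. Contracting each set to a single vertex therefore yields K_{5} as a minor, and since treewidth is minor-monotone, tw(G) ≥ tw(K_{5}) = 4. Hence tw(G) = 4 exactly.

Treewidth 4.
One optimal decomposition is:
Bags: B1 = {2, 3, 4, 6, 8}  B2 = {2, 3, 4, 5, 8}  B3 = {1, 2, 3, 4, 8}  B4 = {2, 3, 4, 7, 8}
Tree: B1–B2, B2–B3, B3–B4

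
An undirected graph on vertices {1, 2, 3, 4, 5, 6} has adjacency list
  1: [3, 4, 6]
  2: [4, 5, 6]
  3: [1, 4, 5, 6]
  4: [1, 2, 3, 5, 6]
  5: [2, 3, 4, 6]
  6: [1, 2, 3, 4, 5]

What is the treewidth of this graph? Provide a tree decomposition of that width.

Treewidth 3.
One optimal decomposition is:
Bags: B1 = {2, 4, 5, 6}  B2 = {3, 4, 5, 6}  B3 = {1, 3, 4, 6}
Tree: B1–B2, B2–B3

The largest bag has 4 vertices, giving width 3; this decomposition certifies tw(G) ≤ 3. On the other hand G contains the 4-clique {2, 4, 5, 6}. A clique must lie in a single bag of any decomposition, so no decomposition can have width below 3. Therefore the treewidth is 3.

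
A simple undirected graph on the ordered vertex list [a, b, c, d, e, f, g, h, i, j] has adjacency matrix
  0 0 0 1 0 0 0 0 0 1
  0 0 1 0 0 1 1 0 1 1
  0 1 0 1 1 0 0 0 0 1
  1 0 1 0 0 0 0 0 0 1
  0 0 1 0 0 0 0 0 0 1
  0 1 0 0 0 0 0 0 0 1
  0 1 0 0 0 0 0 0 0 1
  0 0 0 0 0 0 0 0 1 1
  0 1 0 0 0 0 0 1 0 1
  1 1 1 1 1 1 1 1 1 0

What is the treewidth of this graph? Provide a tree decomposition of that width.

Each bag holds 3 vertices, so the decomposition has width 2, which upper-bounds the treewidth. On the other hand G contains the 3-clique {c, d, j}. A clique must lie in a single bag of any decomposition, so no decomposition can have width below 2. Combining the bounds, tw(G) = 2.

Treewidth 2.
One such decomposition:
Bags: B1 = {b, c, j}  B2 = {b, g, j}  B3 = {b, f, j}  B4 = {c, e, j}  B5 = {c, d, j}  B6 = {a, d, j}  B7 = {b, i, j}  B8 = {h, i, j}
Tree: B1–B2, B2–B3, B1–B4, B1–B5, B5–B6, B3–B7, B7–B8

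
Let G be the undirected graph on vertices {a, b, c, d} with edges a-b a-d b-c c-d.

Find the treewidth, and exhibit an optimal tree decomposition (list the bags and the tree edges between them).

Treewidth 2.
Bags: B1 = {a, c, d}  B2 = {a, b, c}
Tree: B1–B2

Each bag holds 3 vertices, so the decomposition has width 2, which upper-bounds the treewidth. The edges c–d–a–b–c form a cycle, so G is not a tree and its treewidth is at least 2. Hence tw(G) = 2 exactly.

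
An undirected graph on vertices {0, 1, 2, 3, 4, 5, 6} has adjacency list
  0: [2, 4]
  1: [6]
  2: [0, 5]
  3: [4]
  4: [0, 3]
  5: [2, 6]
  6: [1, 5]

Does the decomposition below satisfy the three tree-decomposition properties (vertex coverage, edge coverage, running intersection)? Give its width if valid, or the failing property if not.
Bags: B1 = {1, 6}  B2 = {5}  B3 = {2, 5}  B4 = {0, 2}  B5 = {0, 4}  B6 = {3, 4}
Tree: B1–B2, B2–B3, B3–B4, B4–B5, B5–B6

No — edge (6,5) lies in no bag.

A tree decomposition must satisfy three properties: every vertex lies in some bag; for every edge, both endpoints lie together in some bag; and for every vertex, the bags containing it form a connected subtree. Here edge (6,5) lies in no bag, so the decomposition is invalid.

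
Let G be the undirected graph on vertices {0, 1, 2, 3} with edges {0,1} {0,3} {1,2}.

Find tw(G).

1

A width-1 tree decomposition is:
Bags: B1 = {1, 2}  B2 = {0, 1}  B3 = {0, 3}
Tree: B1–B2, B2–B3
Every bag has size at most 2, so the width is 2 − 1 = 1 and tw(G) ≤ 1. Any graph with an edge has treewidth ≥ 1, and G has the edge 2–1. Hence tw(G) = 1 exactly.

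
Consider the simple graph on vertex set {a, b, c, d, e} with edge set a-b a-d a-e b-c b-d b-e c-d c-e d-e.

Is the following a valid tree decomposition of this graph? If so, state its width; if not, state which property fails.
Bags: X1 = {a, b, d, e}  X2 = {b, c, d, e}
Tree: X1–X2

Checking the three conditions: (i) the bags cover all of {a, b, c, d, e}; (ii) for each edge, some bag contains both endpoints; (iii) the bags containing any fixed vertex form a subtree. All hold, so the decomposition is valid with width 4 − 1 = 3.

Yes; width 3.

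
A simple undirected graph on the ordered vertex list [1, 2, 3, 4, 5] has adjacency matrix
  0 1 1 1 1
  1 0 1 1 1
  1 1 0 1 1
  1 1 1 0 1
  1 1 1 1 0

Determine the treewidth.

4

A width-4 tree decomposition is:
Bags: B1 = {1, 2, 3, 4, 5}
Tree: (single bag)
With just one bag of size 5, the width is 5 − 1 = 4, so tw(G) ≤ 4. For the lower bound, the 5 vertices {1, 2, 3, 4, 5} are pairwise adjacent, and any tree decomposition puts a clique entirely inside one bag — forcing width ≥ 4. The upper and lower bounds meet at 4, so that is the treewidth.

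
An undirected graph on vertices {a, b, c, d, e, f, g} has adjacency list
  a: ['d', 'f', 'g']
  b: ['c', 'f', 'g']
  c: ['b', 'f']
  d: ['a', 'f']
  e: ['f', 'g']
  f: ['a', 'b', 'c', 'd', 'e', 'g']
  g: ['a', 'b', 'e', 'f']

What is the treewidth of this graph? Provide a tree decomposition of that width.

Treewidth 2.
Bags: B1 = {a, f, g}  B2 = {b, f, g}  B3 = {a, d, f}  B4 = {e, f, g}  B5 = {b, c, f}
Tree: B1–B2, B1–B3, B2–B4, B2–B5

The largest bag has 3 vertices, giving width 2; this decomposition certifies tw(G) ≤ 2. Conversely, {a, d, f} is a clique of size 3, and the vertices of any clique must share a bag in every tree decomposition; so some bag has ≥ 3 vertices and tw(G) ≥ 2. The upper and lower bounds meet at 2, so that is the treewidth.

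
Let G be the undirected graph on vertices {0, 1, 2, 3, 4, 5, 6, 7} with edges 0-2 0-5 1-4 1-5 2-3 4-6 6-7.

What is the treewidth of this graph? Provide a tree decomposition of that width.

Treewidth 1.
One such decomposition:
Bags: B1 = {6, 7}  B2 = {4, 6}  B3 = {1, 4}  B4 = {1, 5}  B5 = {0, 5}  B6 = {0, 2}  B7 = {2, 3}
Tree: B1–B2, B2–B3, B3–B4, B4–B5, B5–B6, B6–B7

The largest bag has 2 vertices, giving width 1; this decomposition certifies tw(G) ≤ 1. Since G has at least one edge (e.g. 7–6), it is not an edgeless graph, so tw(G) ≥ 1. The upper and lower bounds meet at 1, so that is the treewidth.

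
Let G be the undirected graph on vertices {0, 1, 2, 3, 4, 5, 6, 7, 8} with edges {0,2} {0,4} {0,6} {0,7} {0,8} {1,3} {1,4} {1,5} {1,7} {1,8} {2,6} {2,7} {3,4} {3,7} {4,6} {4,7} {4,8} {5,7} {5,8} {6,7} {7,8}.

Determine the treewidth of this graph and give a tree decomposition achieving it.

Treewidth 3.
One such decomposition:
Bags: B1 = {1, 4, 7, 8}  B2 = {0, 4, 7, 8}  B3 = {1, 3, 4, 7}  B4 = {0, 4, 6, 7}  B5 = {0, 2, 6, 7}  B6 = {1, 5, 7, 8}
Tree: B1–B2, B1–B3, B2–B4, B4–B5, B1–B6

Every bag has size at most 4, so the width is 4 − 1 = 3 and tw(G) ≤ 3. On the other hand G contains the 4-clique {0, 2, 6, 7}. A clique must lie in a single bag of any decomposition, so no decomposition can have width below 3. Therefore the treewidth is 3.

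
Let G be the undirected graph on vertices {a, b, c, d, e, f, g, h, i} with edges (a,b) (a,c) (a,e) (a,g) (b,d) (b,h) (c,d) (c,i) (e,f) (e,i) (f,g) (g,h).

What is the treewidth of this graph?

3

A width-3 tree decomposition is:
Bags: B1 = {e, f, g, i}  B2 = {a, e, g, i}  B3 = {a, c, g, i}  B4 = {a, c, g, h}  B5 = {a, b, c, h}  B6 = {b, c, d, h}
Tree: B1–B2, B2–B3, B3–B4, B4–B5, B5–B6
Every bag has size at most 4, so the width is 4 − 1 = 3 and tw(G) ≤ 3. For the lower bound: the 4 vertex sets {e,f,i}, {g}, {a}, {b,c,d,h} are disjoint, each induces a connected subgraph, and every pair is joined by at least one edge of G. Contracting each set to a single vertex therefore yields K_{4} as a minor, and since treewidth is minor-monotone, tw(G) ≥ tw(K_{4}) = 3. Hence tw(G) = 3 exactly.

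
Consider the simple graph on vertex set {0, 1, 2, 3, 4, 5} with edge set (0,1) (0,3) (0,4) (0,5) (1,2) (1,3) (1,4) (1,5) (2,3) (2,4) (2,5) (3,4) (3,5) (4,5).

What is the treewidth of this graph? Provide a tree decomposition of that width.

Each bag holds 5 vertices, so the decomposition has width 4, which upper-bounds the treewidth. On the other hand G contains the 5-clique {0, 1, 3, 4, 5}. A clique must lie in a single bag of any decomposition, so no decomposition can have width below 4. Hence tw(G) = 4 exactly.

Treewidth 4.
One optimal decomposition is:
Bags: B1 = {1, 2, 3, 4, 5}  B2 = {0, 1, 3, 4, 5}
Tree: B1–B2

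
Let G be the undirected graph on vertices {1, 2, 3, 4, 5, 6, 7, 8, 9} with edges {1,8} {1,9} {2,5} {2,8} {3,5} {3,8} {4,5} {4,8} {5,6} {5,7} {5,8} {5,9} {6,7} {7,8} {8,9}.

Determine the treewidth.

2

A width-2 tree decomposition is:
Bags: B1 = {5, 8, 9}  B2 = {3, 5, 8}  B3 = {5, 7, 8}  B4 = {5, 6, 7}  B5 = {1, 8, 9}  B6 = {2, 5, 8}  B7 = {4, 5, 8}
Tree: B1–B2, B2–B3, B3–B4, B1–B5, B1–B6, B3–B7
Each bag holds 3 vertices, so the decomposition has width 2, which upper-bounds the treewidth. Conversely, {1, 8, 9} is a clique of size 3, and the vertices of any clique must share a bag in every tree decomposition; so some bag has ≥ 3 vertices and tw(G) ≥ 2. Therefore the treewidth is 2.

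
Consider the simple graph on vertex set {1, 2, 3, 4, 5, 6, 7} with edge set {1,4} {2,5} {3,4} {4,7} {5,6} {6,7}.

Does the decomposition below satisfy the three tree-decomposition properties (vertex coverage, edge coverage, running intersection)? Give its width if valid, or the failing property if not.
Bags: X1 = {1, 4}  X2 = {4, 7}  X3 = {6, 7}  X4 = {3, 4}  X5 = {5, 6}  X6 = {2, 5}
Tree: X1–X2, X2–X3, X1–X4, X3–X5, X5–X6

Every vertex of G appears in some bag (union = {1, 2, 3, 4, 5, 6, 7}); every edge is covered by a bag; and for each vertex v the set of bags containing v is connected in the bag tree. The decomposition is therefore valid. The largest bag has 2 vertices, so the width is 1.

Yes; width 1.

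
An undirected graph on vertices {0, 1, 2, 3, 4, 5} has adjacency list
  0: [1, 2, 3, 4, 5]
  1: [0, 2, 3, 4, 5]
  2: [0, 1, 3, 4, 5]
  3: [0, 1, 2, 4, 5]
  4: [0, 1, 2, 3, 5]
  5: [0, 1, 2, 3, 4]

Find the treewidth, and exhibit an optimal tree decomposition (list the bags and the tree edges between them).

Treewidth 5.
Bags: B1 = {0, 1, 2, 3, 4, 5}
Tree: (single bag)

A single bag containing all 6 vertices is trivially a valid decomposition of width 5. Conversely, {0, 1, 2, 3, 4, 5} is a clique of size 6, and the vertices of any clique must share a bag in every tree decomposition; so some bag has ≥ 6 vertices and tw(G) ≥ 5. Therefore the treewidth is 5.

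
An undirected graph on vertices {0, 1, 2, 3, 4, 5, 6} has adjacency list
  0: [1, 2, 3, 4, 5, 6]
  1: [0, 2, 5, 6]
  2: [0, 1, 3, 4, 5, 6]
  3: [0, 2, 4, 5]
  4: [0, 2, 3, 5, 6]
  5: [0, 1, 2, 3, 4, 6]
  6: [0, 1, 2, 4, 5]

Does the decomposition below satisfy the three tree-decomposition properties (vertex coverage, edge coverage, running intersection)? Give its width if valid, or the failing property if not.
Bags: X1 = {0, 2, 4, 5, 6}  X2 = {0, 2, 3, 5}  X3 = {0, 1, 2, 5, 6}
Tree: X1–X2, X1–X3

A tree decomposition must satisfy three properties: every vertex lies in some bag; for every edge, both endpoints lie together in some bag; and for every vertex, the bags containing it form a connected subtree. Here edge (4,3) lies in no bag, so the decomposition is invalid.

No — edge (4,3) lies in no bag.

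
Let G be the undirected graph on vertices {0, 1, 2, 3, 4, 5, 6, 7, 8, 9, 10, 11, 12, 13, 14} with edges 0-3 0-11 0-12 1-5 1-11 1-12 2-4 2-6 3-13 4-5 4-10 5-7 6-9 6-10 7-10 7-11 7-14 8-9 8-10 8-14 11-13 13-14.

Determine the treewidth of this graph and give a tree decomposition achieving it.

Each bag holds 4 vertices, so the decomposition has width 3, which upper-bounds the treewidth. For the lower bound: the 4 vertex sets {0,3,12}, {1}, {11}, {5,7,13,14} are disjoint, each induces a connected subgraph, and every pair is joined by at least one edge of G. Contracting each set to a single vertex therefore yields K_{4} as a minor, and since treewidth is minor-monotone, tw(G) ≥ tw(K_{4}) = 3. Combining the bounds, tw(G) = 3.

Treewidth 3.
One optimal decomposition is:
Bags: B1 = {0, 1, 3, 12}  B2 = {0, 1, 3, 11}  B3 = {1, 3, 11, 13}  B4 = {1, 5, 11, 13}  B5 = {5, 7, 11, 13}  B6 = {5, 7, 13, 14}  B7 = {4, 5, 7, 14}  B8 = {4, 7, 10, 14}  B9 = {4, 8, 10, 14}  B10 = {2, 4, 8, 10}  B11 = {2, 6, 8, 10}  B12 = {2, 6, 8, 9}
Tree: B1–B2, B2–B3, B3–B4, B4–B5, B5–B6, B6–B7, B7–B8, B8–B9, B9–B10, B10–B11, B11–B12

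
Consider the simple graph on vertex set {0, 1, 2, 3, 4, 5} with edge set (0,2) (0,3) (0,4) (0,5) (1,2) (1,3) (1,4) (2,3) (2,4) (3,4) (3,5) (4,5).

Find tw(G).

A width-3 tree decomposition is:
Bags: B1 = {1, 2, 3, 4}  B2 = {0, 2, 3, 4}  B3 = {0, 3, 4, 5}
Tree: B1–B2, B2–B3
Each bag holds 4 vertices, so the decomposition has width 3, which upper-bounds the treewidth. On the other hand G contains the 4-clique {0, 2, 3, 4}. A clique must lie in a single bag of any decomposition, so no decomposition can have width below 3. Combining the bounds, tw(G) = 3.

3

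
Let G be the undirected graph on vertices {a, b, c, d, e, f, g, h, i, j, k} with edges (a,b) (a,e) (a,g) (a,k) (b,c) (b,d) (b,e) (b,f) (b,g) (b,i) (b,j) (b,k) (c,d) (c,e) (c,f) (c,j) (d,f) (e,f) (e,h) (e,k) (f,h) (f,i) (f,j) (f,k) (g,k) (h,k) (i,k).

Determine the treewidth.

A width-3 tree decomposition is:
Bags: B1 = {b, c, e, f}  B2 = {b, e, f, k}  B3 = {b, f, i, k}  B4 = {a, b, e, k}  B5 = {b, c, f, j}  B6 = {e, f, h, k}  B7 = {a, b, g, k}  B8 = {b, c, d, f}
Tree: B1–B2, B2–B3, B2–B4, B1–B5, B2–B6, B4–B7, B1–B8
The largest bag has 4 vertices, giving width 3; this decomposition certifies tw(G) ≤ 3. Conversely, {e, f, h, k} is a clique of size 4, and the vertices of any clique must share a bag in every tree decomposition; so some bag has ≥ 4 vertices and tw(G) ≥ 3. The upper and lower bounds meet at 3, so that is the treewidth.

3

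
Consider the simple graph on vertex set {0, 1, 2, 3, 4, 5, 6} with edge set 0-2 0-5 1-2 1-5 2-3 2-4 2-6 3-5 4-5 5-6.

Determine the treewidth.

2

A width-2 tree decomposition is:
Bags: B1 = {0, 2, 5}  B2 = {1, 2, 5}  B3 = {2, 3, 5}  B4 = {2, 4, 5}  B5 = {2, 5, 6}
Tree: B1–B2, B2–B3, B3–B4, B4–B5
The largest bag has 3 vertices, giving width 2; this decomposition certifies tw(G) ≤ 2. Since 2–0–5–1–2 is a cycle in G, G is not acyclic. Forests are exactly the graphs of treewidth ≤ 1, so tw(G) ≥ 2. Therefore the treewidth is 2.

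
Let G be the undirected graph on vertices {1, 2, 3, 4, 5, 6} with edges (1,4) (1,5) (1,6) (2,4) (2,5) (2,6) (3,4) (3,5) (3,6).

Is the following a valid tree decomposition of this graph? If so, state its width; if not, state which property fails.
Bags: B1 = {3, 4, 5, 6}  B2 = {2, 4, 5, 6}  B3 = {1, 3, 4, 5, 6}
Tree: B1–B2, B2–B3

No — bags containing vertex 3 are not connected in the tree.

A tree decomposition must satisfy three properties: every vertex lies in some bag; for every edge, both endpoints lie together in some bag; and for every vertex, the bags containing it form a connected subtree. Here bags containing vertex 3 are not connected in the tree, so the decomposition is invalid.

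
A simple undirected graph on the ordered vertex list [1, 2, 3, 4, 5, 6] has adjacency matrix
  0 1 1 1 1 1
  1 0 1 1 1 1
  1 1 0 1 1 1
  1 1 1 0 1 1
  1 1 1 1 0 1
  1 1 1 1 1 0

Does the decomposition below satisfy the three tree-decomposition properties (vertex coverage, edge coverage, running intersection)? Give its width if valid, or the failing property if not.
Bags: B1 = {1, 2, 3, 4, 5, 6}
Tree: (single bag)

Yes; width 5.

Every vertex of G appears in some bag (union = {1, 2, 3, 4, 5, 6}); every edge is covered by a bag; and for each vertex v the set of bags containing v is connected in the bag tree. The decomposition is therefore valid. The largest bag has 6 vertices, so the width is 5.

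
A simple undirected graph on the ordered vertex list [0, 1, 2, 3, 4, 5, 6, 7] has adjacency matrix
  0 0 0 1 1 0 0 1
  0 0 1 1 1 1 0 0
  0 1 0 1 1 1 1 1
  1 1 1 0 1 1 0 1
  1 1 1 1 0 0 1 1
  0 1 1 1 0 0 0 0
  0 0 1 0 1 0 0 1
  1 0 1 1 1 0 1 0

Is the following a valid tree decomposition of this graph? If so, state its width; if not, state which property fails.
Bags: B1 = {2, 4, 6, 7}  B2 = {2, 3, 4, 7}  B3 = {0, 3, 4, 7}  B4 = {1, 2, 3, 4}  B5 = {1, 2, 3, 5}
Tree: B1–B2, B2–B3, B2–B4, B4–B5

Checking the three conditions: (i) the bags cover all of {0, 1, 2, 3, 4, 5, 6, 7}; (ii) for each edge, some bag contains both endpoints; (iii) the bags containing any fixed vertex form a subtree. All hold, so the decomposition is valid with width 4 − 1 = 3.

Yes; width 3.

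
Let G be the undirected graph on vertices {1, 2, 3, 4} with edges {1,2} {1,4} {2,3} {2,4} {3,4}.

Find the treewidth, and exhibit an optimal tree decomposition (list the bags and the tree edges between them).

Treewidth 2.
One such decomposition:
Bags: B1 = {2, 3, 4}  B2 = {1, 2, 4}
Tree: B1–B2

The largest bag has 3 vertices, giving width 2; this decomposition certifies tw(G) ≤ 2. For the lower bound, the 3 vertices {1, 2, 4} are pairwise adjacent, and any tree decomposition puts a clique entirely inside one bag — forcing width ≥ 2. The upper and lower bounds meet at 2, so that is the treewidth.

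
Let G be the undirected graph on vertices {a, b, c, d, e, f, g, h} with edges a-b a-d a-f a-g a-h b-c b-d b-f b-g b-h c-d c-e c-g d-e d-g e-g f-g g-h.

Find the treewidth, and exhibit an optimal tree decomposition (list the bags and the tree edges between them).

Each bag holds 4 vertices, so the decomposition has width 3, which upper-bounds the treewidth. For the lower bound, the 4 vertices {c, d, e, g} are pairwise adjacent, and any tree decomposition puts a clique entirely inside one bag — forcing width ≥ 3. Therefore the treewidth is 3.

Treewidth 3.
Bags: B1 = {a, b, f, g}  B2 = {a, b, g, h}  B3 = {a, b, d, g}  B4 = {b, c, d, g}  B5 = {c, d, e, g}
Tree: B1–B2, B1–B3, B3–B4, B4–B5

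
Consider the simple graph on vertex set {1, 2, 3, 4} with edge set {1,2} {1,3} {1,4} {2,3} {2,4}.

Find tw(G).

A width-2 tree decomposition is:
Bags: B1 = {1, 2, 4}  B2 = {1, 2, 3}
Tree: B1–B2
Each bag holds 3 vertices, so the decomposition has width 2, which upper-bounds the treewidth. For the lower bound, the 3 vertices {1, 2, 3} are pairwise adjacent, and any tree decomposition puts a clique entirely inside one bag — forcing width ≥ 2. The upper and lower bounds meet at 2, so that is the treewidth.

2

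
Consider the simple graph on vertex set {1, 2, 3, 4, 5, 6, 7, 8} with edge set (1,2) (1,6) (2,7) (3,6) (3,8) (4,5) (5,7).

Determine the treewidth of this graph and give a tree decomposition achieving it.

Treewidth 1.
Bags: B1 = {4, 5}  B2 = {5, 7}  B3 = {2, 7}  B4 = {1, 2}  B5 = {1, 6}  B6 = {3, 6}  B7 = {3, 8}
Tree: B1–B2, B2–B3, B3–B4, B4–B5, B5–B6, B6–B7

Each bag holds 2 vertices, so the decomposition has width 1, which upper-bounds the treewidth. G has an edge, so its treewidth is at least 1. The upper and lower bounds meet at 1, so that is the treewidth.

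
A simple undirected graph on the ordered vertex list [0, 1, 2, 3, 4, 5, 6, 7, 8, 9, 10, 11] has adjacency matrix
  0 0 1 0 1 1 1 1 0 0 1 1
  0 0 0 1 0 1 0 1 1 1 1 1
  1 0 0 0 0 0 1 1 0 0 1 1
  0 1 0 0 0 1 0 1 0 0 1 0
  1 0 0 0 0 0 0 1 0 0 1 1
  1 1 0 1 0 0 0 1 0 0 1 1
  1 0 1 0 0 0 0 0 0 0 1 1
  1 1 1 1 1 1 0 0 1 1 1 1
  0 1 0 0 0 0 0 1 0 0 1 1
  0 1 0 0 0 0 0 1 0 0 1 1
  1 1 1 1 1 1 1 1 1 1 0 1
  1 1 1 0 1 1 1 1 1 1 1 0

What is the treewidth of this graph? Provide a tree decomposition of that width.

Each bag holds 5 vertices, so the decomposition has width 4, which upper-bounds the treewidth. For the lower bound, the 5 vertices {0, 2, 6, 10, 11} are pairwise adjacent, and any tree decomposition puts a clique entirely inside one bag — forcing width ≥ 4. Combining the bounds, tw(G) = 4.

Treewidth 4.
Bags: B1 = {1, 3, 5, 7, 10}  B2 = {1, 5, 7, 10, 11}  B3 = {0, 5, 7, 10, 11}  B4 = {0, 2, 7, 10, 11}  B5 = {0, 4, 7, 10, 11}  B6 = {1, 7, 9, 10, 11}  B7 = {0, 2, 6, 10, 11}  B8 = {1, 7, 8, 10, 11}
Tree: B1–B2, B2–B3, B3–B4, B3–B5, B2–B6, B4–B7, B2–B8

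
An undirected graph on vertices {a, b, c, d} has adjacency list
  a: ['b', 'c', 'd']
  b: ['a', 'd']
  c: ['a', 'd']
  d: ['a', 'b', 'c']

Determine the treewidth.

A width-2 tree decomposition is:
Bags: B1 = {a, b, d}  B2 = {a, c, d}
Tree: B1–B2
Each bag holds 3 vertices, so the decomposition has width 2, which upper-bounds the treewidth. For the lower bound, the 3 vertices {a, c, d} are pairwise adjacent, and any tree decomposition puts a clique entirely inside one bag — forcing width ≥ 2. The upper and lower bounds meet at 2, so that is the treewidth.

2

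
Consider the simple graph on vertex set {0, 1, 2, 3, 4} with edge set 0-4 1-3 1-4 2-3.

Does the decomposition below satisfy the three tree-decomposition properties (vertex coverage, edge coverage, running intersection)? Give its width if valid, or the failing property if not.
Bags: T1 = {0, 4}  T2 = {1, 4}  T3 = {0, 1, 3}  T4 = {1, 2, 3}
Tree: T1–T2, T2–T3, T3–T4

A tree decomposition must satisfy three properties: every vertex lies in some bag; for every edge, both endpoints lie together in some bag; and for every vertex, the bags containing it form a connected subtree. Here bags containing vertex 0 are not connected in the tree, so the decomposition is invalid.

No — bags containing vertex 0 are not connected in the tree.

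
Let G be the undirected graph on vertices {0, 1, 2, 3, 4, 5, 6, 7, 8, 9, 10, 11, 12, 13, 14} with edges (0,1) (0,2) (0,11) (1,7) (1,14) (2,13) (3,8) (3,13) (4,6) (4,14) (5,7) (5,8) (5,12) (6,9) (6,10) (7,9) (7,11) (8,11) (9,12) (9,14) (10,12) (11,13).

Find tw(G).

A width-3 tree decomposition is:
Bags: B1 = {4, 6, 10, 12}  B2 = {4, 6, 9, 12}  B3 = {4, 9, 12, 14}  B4 = {5, 9, 12, 14}  B5 = {5, 7, 9, 14}  B6 = {1, 5, 7, 14}  B7 = {1, 5, 7, 8}  B8 = {1, 7, 8, 11}  B9 = {0, 1, 8, 11}  B10 = {0, 3, 8, 11}  B11 = {0, 3, 11, 13}  B12 = {0, 2, 3, 13}
Tree: B1–B2, B2–B3, B3–B4, B4–B5, B5–B6, B6–B7, B7–B8, B8–B9, B9–B10, B10–B11, B11–B12
Each bag holds 4 vertices, so the decomposition has width 3, which upper-bounds the treewidth. For the lower bound: the 4 vertex sets {4,6,10}, {12}, {9}, {1,5,7,14} are disjoint, each induces a connected subgraph, and every pair is joined by at least one edge of G. Contracting each set to a single vertex therefore yields K_{4} as a minor, and since treewidth is minor-monotone, tw(G) ≥ tw(K_{4}) = 3. Hence tw(G) = 3 exactly.

3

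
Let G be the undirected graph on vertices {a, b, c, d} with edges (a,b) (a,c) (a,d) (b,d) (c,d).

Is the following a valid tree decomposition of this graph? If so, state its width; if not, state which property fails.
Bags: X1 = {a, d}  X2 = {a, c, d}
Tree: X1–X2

No — vertex b appears in no bag.

A tree decomposition must satisfy three properties: every vertex lies in some bag; for every edge, both endpoints lie together in some bag; and for every vertex, the bags containing it form a connected subtree. Here vertex b appears in no bag, so the decomposition is invalid.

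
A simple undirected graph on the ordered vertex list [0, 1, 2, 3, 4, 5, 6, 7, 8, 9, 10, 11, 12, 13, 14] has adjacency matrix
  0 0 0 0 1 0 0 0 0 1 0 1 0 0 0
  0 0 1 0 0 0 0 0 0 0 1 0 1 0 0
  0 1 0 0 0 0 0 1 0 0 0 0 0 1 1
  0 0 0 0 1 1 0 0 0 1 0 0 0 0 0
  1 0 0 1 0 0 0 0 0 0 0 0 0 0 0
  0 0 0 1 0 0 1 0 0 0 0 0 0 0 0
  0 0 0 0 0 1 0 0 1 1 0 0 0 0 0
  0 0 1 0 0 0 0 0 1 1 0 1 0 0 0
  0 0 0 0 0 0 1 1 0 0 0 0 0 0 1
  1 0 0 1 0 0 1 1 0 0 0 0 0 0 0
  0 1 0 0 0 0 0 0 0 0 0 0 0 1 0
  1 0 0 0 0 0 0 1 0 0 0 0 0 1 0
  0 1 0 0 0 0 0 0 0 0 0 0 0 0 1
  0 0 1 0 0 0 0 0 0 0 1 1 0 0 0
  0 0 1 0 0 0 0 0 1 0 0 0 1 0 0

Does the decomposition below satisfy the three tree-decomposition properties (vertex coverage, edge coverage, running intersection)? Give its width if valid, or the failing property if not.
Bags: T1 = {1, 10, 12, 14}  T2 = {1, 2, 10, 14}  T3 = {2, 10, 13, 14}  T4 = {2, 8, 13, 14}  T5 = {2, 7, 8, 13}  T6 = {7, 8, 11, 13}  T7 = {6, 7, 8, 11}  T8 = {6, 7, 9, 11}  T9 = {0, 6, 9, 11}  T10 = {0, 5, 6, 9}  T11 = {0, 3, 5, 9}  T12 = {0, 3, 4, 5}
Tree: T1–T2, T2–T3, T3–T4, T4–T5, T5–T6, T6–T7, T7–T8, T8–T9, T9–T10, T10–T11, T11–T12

Vertex coverage: the bags together contain {0, 1, 2, 3, 4, 5, 6, 7, 8, 9, 10, 11, 12, 13, 14}, the full vertex set. Edge coverage: each edge of G has both endpoints in at least one bag. Running intersection: for every vertex, the bags containing it form a connected subtree. All three properties hold, so this is a valid tree decomposition of width max|bag| − 1 = 3, and hence tw(G) ≤ 3.

Yes; width 3.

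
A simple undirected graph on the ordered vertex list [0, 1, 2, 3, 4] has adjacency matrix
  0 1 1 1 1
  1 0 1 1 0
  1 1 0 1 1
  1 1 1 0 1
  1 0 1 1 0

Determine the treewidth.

3

A width-3 tree decomposition is:
Bags: B1 = {0, 1, 2, 3}  B2 = {0, 2, 3, 4}
Tree: B1–B2
Each bag holds 4 vertices, so the decomposition has width 3, which upper-bounds the treewidth. Conversely, {0, 1, 2, 3} is a clique of size 4, and the vertices of any clique must share a bag in every tree decomposition; so some bag has ≥ 4 vertices and tw(G) ≥ 3. The upper and lower bounds meet at 3, so that is the treewidth.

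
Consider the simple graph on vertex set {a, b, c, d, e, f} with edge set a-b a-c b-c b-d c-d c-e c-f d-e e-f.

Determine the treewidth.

2

A width-2 tree decomposition is:
Bags: B1 = {c, e, f}  B2 = {c, d, e}  B3 = {b, c, d}  B4 = {a, b, c}
Tree: B1–B2, B2–B3, B3–B4
Every bag has size at most 3, so the width is 3 − 1 = 2 and tw(G) ≤ 2. For the lower bound, the 3 vertices {c, d, e} are pairwise adjacent, and any tree decomposition puts a clique entirely inside one bag — forcing width ≥ 2. Hence tw(G) = 2 exactly.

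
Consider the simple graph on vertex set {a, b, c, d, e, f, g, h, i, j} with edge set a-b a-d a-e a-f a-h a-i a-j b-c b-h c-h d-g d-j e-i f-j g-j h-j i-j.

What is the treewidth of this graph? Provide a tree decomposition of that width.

The largest bag has 3 vertices, giving width 2; this decomposition certifies tw(G) ≤ 2. On the other hand G contains the 3-clique {d, g, j}. A clique must lie in a single bag of any decomposition, so no decomposition can have width below 2. Therefore the treewidth is 2.

Treewidth 2.
One such decomposition:
Bags: B1 = {a, b, h}  B2 = {a, h, j}  B3 = {b, c, h}  B4 = {a, i, j}  B5 = {a, d, j}  B6 = {a, e, i}  B7 = {a, f, j}  B8 = {d, g, j}
Tree: B1–B2, B1–B3, B2–B4, B2–B5, B4–B6, B5–B7, B5–B8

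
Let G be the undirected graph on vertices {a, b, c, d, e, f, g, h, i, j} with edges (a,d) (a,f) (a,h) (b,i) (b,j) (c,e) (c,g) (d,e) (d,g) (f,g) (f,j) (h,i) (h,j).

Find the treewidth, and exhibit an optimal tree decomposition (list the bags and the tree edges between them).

Every bag has size at most 3, so the width is 3 − 1 = 2 and tw(G) ≤ 2. The edges e–c–g–d–e form a cycle, so G is not a tree and its treewidth is at least 2. Therefore the treewidth is 2.

Treewidth 2.
One such decomposition:
Bags: B1 = {c, d, e}  B2 = {c, d, g}  B3 = {a, d, g}  B4 = {a, f, g}  B5 = {a, f, h}  B6 = {f, h, j}  B7 = {h, i, j}  B8 = {b, i, j}
Tree: B1–B2, B2–B3, B3–B4, B4–B5, B5–B6, B6–B7, B7–B8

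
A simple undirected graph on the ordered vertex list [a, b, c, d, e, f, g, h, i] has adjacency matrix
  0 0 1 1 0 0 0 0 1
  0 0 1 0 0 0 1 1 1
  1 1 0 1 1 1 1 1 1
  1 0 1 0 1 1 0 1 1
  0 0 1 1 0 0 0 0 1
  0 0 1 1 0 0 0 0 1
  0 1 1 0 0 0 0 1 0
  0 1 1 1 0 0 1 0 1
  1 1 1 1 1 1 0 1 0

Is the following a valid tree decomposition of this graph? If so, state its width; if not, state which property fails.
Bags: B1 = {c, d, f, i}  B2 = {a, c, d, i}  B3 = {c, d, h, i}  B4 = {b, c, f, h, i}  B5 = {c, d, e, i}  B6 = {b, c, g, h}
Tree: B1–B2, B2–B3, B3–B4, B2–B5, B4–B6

A tree decomposition must satisfy three properties: every vertex lies in some bag; for every edge, both endpoints lie together in some bag; and for every vertex, the bags containing it form a connected subtree. Here bags containing vertex f are not connected in the tree, so the decomposition is invalid.

No — bags containing vertex f are not connected in the tree.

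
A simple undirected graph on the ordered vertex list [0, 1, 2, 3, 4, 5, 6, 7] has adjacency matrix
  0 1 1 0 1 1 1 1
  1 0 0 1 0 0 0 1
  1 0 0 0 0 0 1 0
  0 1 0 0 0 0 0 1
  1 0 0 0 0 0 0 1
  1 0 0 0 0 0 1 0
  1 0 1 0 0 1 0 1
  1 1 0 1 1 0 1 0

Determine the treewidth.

2

A width-2 tree decomposition is:
Bags: B1 = {0, 6, 7}  B2 = {0, 5, 6}  B3 = {0, 4, 7}  B4 = {0, 1, 7}  B5 = {1, 3, 7}  B6 = {0, 2, 6}
Tree: B1–B2, B1–B3, B3–B4, B4–B5, B2–B6
Every bag has size at most 3, so the width is 3 − 1 = 2 and tw(G) ≤ 2. Conversely, {0, 1, 7} is a clique of size 3, and the vertices of any clique must share a bag in every tree decomposition; so some bag has ≥ 3 vertices and tw(G) ≥ 2. Therefore the treewidth is 2.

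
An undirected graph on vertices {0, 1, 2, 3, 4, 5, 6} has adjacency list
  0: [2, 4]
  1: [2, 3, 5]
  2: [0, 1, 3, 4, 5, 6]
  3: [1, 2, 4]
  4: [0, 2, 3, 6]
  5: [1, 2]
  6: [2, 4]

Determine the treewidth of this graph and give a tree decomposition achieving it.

Each bag holds 3 vertices, so the decomposition has width 2, which upper-bounds the treewidth. Conversely, {1, 2, 3} is a clique of size 3, and the vertices of any clique must share a bag in every tree decomposition; so some bag has ≥ 3 vertices and tw(G) ≥ 2. Hence tw(G) = 2 exactly.

Treewidth 2.
One such decomposition:
Bags: B1 = {2, 3, 4}  B2 = {2, 4, 6}  B3 = {0, 2, 4}  B4 = {1, 2, 3}  B5 = {1, 2, 5}
Tree: B1–B2, B2–B3, B1–B4, B4–B5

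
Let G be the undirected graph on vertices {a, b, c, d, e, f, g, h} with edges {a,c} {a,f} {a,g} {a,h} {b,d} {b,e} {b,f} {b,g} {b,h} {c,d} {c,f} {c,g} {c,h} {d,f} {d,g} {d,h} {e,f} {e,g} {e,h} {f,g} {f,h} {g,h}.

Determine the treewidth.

A width-4 tree decomposition is:
Bags: B1 = {c, d, f, g, h}  B2 = {b, d, f, g, h}  B3 = {b, e, f, g, h}  B4 = {a, c, f, g, h}
Tree: B1–B2, B2–B3, B1–B4
The largest bag has 5 vertices, giving width 4; this decomposition certifies tw(G) ≤ 4. Conversely, {c, d, f, g, h} is a clique of size 5, and the vertices of any clique must share a bag in every tree decomposition; so some bag has ≥ 5 vertices and tw(G) ≥ 4. Therefore the treewidth is 4.

4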